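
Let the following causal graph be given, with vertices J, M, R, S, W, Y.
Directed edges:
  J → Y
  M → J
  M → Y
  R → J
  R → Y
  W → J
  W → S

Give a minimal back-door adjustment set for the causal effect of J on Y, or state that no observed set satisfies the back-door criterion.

J→Y: minimal back-door set {M, R}.

desc(J)\{J}={Y}; candidates ⊆ {M,R,S,W}.
size 0: {}; under {} J still reaches {M,R,S,W,Y} ∋ Y.
size 1: {M}, {R}, {S} …(+1); under {M} J still reaches {R,S,W,Y} ∋ Y.
{M,R}: J⊥Y given {M,R} in G with J→· removed — back-door holds.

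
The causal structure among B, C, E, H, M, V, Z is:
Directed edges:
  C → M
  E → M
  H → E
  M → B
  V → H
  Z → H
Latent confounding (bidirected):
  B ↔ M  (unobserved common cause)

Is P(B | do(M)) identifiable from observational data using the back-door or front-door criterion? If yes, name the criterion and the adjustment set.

desc(M)\{M}={B}; candidates ⊆ {C,E,H,V,Z}.
M↔B: latent back-door arc(s) into M.
size 0: {}; under {} M still reaches {B,C,E,H,V,Z} ∋ B.
size 1: {C}, {E}, {H} …(+2); under {C} M still reaches {B,E,H,V,Z} ∋ B.
size 2: {C,E}, {C,H}, {C,V} …(+7); under {C,E} M still reaches {B} ∋ B.
M↔B cannot be blocked by any observed set — no back-door set.
No mediator lies on a directed M→…→B path.
Neither criterion identifies P(B|do(M)) in this graph.

P(B|do(M)): not identifiable (no BD/FD set).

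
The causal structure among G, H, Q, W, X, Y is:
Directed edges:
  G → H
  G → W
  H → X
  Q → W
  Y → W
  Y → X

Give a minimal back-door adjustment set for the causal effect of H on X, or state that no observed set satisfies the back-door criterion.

H→X: minimal back-door set ∅.

desc(H)\{H}={X}; candidates ⊆ {G,Q,W,Y}.
∅: H⊥X given ∅ in G with H→· removed — back-door holds.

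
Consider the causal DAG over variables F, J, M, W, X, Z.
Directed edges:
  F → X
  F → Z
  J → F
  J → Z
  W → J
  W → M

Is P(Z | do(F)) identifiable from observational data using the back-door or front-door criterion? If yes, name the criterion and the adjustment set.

P(Z|do(F)): backdoor, adjust for {J}.

desc(F)\{F}={X,Z}; candidates ⊆ {J,M,W}.
size 0: {}; under {} F still reaches {J,M,W,Z} ∋ Z.
{J}: F⊥Z given {J} in G with F→· removed — back-door holds.
P(Z|do(F)) = Σ_{J} P(Z|F,J)·P(J).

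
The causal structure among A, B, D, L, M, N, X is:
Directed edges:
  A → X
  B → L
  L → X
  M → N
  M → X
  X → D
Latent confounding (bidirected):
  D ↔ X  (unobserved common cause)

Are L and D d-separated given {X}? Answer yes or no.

Bayes-Ball from L | {X} reaches {A,B,D,M,N}.
D ∈ reach(L|{X}) ⇒ L ⊥̸ D | {X}.

No — L and D are d-connected given {X}.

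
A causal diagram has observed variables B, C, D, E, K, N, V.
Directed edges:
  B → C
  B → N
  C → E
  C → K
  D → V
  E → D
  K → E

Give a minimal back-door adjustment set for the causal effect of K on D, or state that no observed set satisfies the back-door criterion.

K→D: minimal back-door set {C}.

desc(K)\{K}={D,E,V}; candidates ⊆ {B,C,N}.
size 0: {}; under {} K still reaches {B,C,D,E,N,V} ∋ D.
{C}: K⊥D given {C} in G with K→· removed — back-door holds.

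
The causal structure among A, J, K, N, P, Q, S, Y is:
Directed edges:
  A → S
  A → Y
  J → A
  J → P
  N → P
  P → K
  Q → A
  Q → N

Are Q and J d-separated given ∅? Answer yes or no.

Yes — Q ⊥ J | ∅.

Bayes-Ball from Q | ∅ reaches {A,K,N,P,S,Y}.
J ∉ reach(Q|∅) ⇒ Q ⊥ J | ∅.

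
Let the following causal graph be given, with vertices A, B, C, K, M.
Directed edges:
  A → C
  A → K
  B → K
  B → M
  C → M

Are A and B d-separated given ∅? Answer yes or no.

Yes — A ⊥ B | ∅.

Bayes-Ball from A | ∅ reaches {C,K,M}.
B ∉ reach(A|∅) ⇒ A ⊥ B | ∅.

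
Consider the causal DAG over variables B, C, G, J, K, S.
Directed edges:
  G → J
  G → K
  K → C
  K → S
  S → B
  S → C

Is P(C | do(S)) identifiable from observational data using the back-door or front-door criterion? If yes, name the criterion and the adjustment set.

desc(S)\{S}={B,C}; candidates ⊆ {G,J,K}.
size 0: {}; under {} S still reaches {C,G,J,K} ∋ C.
{K}: S⊥C given {K} in G with S→· removed — back-door holds.
P(C|do(S)) = Σ_{K} P(C|S,K)·P(K).

P(C|do(S)): backdoor, adjust for {K}.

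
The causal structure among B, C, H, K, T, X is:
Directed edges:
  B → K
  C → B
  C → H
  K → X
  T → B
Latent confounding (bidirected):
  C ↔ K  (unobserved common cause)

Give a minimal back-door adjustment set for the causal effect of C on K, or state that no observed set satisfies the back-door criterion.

desc(C)\{C}={B,H,K,X}; candidates ⊆ {T}.
C↔K: latent back-door arc(s) into C.
size 0: {}; under {} C still reaches {K,X} ∋ K.
size 1: {T}; under {T} C still reaches {K,X} ∋ K.
C↔K cannot be blocked by any observed set — no back-door set.

C→K: no observed back-door set.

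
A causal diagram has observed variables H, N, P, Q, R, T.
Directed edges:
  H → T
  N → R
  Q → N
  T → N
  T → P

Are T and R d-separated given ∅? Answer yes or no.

Bayes-Ball from T | ∅ reaches {H,N,P,R}.
R ∈ reach(T|∅) ⇒ T ⊥̸ R | ∅.

No — T and R are d-connected given ∅.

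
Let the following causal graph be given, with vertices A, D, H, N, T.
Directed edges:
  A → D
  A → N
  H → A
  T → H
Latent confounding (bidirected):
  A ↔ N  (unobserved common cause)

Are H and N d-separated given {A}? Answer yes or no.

No — H and N are d-connected given {A}.

Bayes-Ball from H | {A} reaches {N,T}.
N ∈ reach(H|{A}) ⇒ H ⊥̸ N | {A}.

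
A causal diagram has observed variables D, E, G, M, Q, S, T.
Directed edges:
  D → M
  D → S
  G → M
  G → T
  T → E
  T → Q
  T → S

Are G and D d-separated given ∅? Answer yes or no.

Bayes-Ball from G | ∅ reaches {E,M,Q,S,T}.
D ∉ reach(G|∅) ⇒ G ⊥ D | ∅.

Yes — G ⊥ D | ∅.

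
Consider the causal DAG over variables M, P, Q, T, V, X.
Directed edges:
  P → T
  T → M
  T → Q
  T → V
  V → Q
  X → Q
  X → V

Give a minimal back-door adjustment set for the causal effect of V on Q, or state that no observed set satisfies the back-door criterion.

V→Q: minimal back-door set {T, X}.

desc(V)\{V}={Q}; candidates ⊆ {M,P,T,X}.
size 0: {}; under {} V still reaches {M,P,Q,T,X} ∋ Q.
size 1: {M}, {P}, {T} …(+1); under {M} V still reaches {P,Q,T,X} ∋ Q.
{T,X}: V⊥Q given {T,X} in G with V→· removed — back-door holds.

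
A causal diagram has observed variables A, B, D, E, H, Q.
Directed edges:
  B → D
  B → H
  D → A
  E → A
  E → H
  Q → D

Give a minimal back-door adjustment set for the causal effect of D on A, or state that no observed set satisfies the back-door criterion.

desc(D)\{D}={A}; candidates ⊆ {B,E,H,Q}.
∅: D⊥A given ∅ in G with D→· removed — back-door holds.

D→A: minimal back-door set ∅.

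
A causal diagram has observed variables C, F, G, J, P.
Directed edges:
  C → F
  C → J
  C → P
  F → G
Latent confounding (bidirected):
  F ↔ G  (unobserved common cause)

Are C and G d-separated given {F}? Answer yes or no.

No — C and G are d-connected given {F}.

Bayes-Ball from C | {F} reaches {G,J,P}.
G ∈ reach(C|{F}) ⇒ C ⊥̸ G | {F}.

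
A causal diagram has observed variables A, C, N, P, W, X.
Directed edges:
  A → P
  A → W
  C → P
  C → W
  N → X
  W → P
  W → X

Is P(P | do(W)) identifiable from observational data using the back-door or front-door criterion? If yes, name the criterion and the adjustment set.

P(P|do(W)): backdoor, adjust for {A, C}.

desc(W)\{W}={P,X}; candidates ⊆ {A,C,N}.
size 0: {}; under {} W still reaches {A,C,P} ∋ P.
size 1: {A}, {C}, {N}; under {A} W still reaches {C,P} ∋ P.
{A,C}: W⊥P given {A,C} in G with W→· removed — back-door holds.
P(P|do(W)) = Σ_{A,C} P(P|W,A,C)·P(A,C).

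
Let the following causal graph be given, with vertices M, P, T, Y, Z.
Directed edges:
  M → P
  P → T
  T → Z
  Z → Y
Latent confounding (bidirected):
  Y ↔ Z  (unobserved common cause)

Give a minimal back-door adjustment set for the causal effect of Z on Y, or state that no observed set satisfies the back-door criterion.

Z→Y: no observed back-door set.

desc(Z)\{Z}={Y}; candidates ⊆ {M,P,T}.
Z↔Y: latent back-door arc(s) into Z.
size 0: {}; under {} Z still reaches {M,P,T,Y} ∋ Y.
size 1: {M}, {P}, {T}; under {M} Z still reaches {P,T,Y} ∋ Y.
size 2: {M,P}, {M,T}, {P,T}; under {M,P} Z still reaches {T,Y} ∋ Y.
Z↔Y cannot be blocked by any observed set — no back-door set.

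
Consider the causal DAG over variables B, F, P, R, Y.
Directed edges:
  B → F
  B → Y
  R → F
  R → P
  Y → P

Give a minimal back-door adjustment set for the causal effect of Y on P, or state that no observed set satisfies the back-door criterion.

desc(Y)\{Y}={P}; candidates ⊆ {B,F,R}.
∅: Y⊥P given ∅ in G with Y→· removed — back-door holds.

Y→P: minimal back-door set ∅.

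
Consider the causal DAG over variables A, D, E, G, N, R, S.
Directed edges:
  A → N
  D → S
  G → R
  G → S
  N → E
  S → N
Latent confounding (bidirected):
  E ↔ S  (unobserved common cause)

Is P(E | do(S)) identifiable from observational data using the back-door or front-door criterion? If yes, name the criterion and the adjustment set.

desc(S)\{S}={E,N}; candidates ⊆ {A,D,G,R}.
S↔E: latent back-door arc(s) into S.
size 0: {}; under {} S still reaches {D,E,G,R} ∋ E.
size 1: {A}, {D}, {G} …(+1); under {A} S still reaches {D,E,G,R} ∋ E.
size 2: {A,D}, {A,G}, {A,R} …(+3); under {A,D} S still reaches {E,G,R} ∋ E.
S↔E cannot be blocked by any observed set — no back-door set.
{N}: (i) intercepts every directed S→E path; (ii) no back-door S→{N}; (iii) {S} blocks every back-door {N}→E. Front-door holds.
P(E|do(S)) = Σ_{N} P(N|S) Σ_{S'} P(E|N,S')P(S').

P(E|do(S)): frontdoor, adjust for {N}.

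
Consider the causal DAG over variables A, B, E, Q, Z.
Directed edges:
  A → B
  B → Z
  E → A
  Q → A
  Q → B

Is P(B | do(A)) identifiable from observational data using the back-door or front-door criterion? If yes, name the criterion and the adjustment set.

desc(A)\{A}={B,Z}; candidates ⊆ {E,Q}.
size 0: {}; under {} A still reaches {B,E,Q,Z} ∋ B.
{Q}: A⊥B given {Q} in G with A→· removed — back-door holds.
P(B|do(A)) = Σ_{Q} P(B|A,Q)·P(Q).

P(B|do(A)): backdoor, adjust for {Q}.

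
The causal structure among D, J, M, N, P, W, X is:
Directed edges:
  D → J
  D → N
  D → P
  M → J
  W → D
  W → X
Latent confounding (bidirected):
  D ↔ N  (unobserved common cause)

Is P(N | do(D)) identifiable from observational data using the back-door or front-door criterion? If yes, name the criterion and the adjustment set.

P(N|do(D)): not identifiable (no BD/FD set).

desc(D)\{D}={J,N,P}; candidates ⊆ {M,W,X}.
D↔N: latent back-door arc(s) into D.
size 0: {}; under {} D still reaches {N,W,X} ∋ N.
size 1: {M}, {W}, {X}; under {M} D still reaches {N,W,X} ∋ N.
size 2: {M,W}, {M,X}, {W,X}; under {M,W} D still reaches {N} ∋ N.
D↔N cannot be blocked by any observed set — no back-door set.
No mediator lies on a directed D→…→N path.
Neither criterion identifies P(N|do(D)) in this graph.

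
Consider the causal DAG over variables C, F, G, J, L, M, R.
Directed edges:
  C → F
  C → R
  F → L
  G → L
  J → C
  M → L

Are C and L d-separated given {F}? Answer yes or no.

Bayes-Ball from C | {F} reaches {J,R}.
L ∉ reach(C|{F}) ⇒ C ⊥ L | {F}.

Yes — C ⊥ L | {F}.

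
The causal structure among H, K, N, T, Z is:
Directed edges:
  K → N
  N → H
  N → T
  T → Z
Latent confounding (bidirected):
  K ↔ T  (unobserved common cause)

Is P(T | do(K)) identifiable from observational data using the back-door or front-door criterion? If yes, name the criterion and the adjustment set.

desc(K)\{K}={H,N,T,Z}; candidates ⊆ {—}.
K↔T: latent back-door arc(s) into K.
size 0: {}; under {} K still reaches {T,Z} ∋ T.
K↔T cannot be blocked by any observed set — no back-door set.
{N}: (i) intercepts every directed K→T path; (ii) no back-door K→{N}; (iii) {K} blocks every back-door {N}→T. Front-door holds.
P(T|do(K)) = Σ_{N} P(N|K) Σ_{K'} P(T|N,K')P(K').

P(T|do(K)): frontdoor, adjust for {N}.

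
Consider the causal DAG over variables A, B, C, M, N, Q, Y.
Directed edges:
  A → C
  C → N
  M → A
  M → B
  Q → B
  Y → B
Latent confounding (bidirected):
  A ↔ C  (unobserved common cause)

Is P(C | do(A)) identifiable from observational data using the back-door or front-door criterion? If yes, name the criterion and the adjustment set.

desc(A)\{A}={C,N}; candidates ⊆ {B,M,Q,Y}.
A↔C: latent back-door arc(s) into A.
size 0: {}; under {} A still reaches {B,C,M,N} ∋ C.
size 1: {B}, {M}, {Q} …(+1); under {B} A still reaches {C,M,N,Q,Y} ∋ C.
size 2: {B,M}, {B,Q}, {B,Y} …(+3); under {B,M} A still reaches {C,N} ∋ C.
A↔C cannot be blocked by any observed set — no back-door set.
No mediator lies on a directed A→…→C path.
Neither criterion identifies P(C|do(A)) in this graph.

P(C|do(A)): not identifiable (no BD/FD set).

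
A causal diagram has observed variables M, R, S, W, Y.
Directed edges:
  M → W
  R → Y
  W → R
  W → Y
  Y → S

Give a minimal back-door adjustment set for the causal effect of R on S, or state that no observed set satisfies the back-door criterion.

desc(R)\{R}={S,Y}; candidates ⊆ {M,W}.
size 0: {}; under {} R still reaches {M,S,W,Y} ∋ S.
{W}: R⊥S given {W} in G with R→· removed — back-door holds.

R→S: minimal back-door set {W}.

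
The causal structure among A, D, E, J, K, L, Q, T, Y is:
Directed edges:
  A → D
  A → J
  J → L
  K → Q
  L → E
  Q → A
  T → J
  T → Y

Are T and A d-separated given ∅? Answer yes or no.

Yes — T ⊥ A | ∅.

Bayes-Ball from T | ∅ reaches {E,J,L,Y}.
A ∉ reach(T|∅) ⇒ T ⊥ A | ∅.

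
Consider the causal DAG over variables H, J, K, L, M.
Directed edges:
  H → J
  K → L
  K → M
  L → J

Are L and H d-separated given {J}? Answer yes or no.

No — L and H are d-connected given {J}.

Bayes-Ball from L | {J} reaches {H,K,M}.
H ∈ reach(L|{J}) ⇒ L ⊥̸ H | {J}.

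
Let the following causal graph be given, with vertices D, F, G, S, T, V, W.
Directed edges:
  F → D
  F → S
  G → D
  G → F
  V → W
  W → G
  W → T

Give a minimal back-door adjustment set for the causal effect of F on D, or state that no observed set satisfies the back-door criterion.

F→D: minimal back-door set {G}.

desc(F)\{F}={D,S}; candidates ⊆ {G,T,V,W}.
size 0: {}; under {} F still reaches {D,G,T,V,W} ∋ D.
{G}: F⊥D given {G} in G with F→· removed — back-door holds.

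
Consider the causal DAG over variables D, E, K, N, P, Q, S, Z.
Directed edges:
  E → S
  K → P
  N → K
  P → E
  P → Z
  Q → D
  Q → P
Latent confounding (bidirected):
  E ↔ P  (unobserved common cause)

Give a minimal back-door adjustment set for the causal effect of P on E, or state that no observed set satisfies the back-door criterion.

desc(P)\{P}={E,S,Z}; candidates ⊆ {D,K,N,Q}.
P↔E: latent back-door arc(s) into P.
size 0: {}; under {} P still reaches {D,E,K,N,Q,S} ∋ E.
size 1: {D}, {K}, {N} …(+1); under {D} P still reaches {E,K,N,Q,S} ∋ E.
size 2: {D,K}, {D,N}, {D,Q} …(+3); under {D,K} P still reaches {E,Q,S} ∋ E.
P↔E cannot be blocked by any observed set — no back-door set.

P→E: no observed back-door set.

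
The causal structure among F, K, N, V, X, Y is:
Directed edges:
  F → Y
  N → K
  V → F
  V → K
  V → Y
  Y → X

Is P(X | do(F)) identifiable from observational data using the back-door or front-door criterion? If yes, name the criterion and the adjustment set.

desc(F)\{F}={X,Y}; candidates ⊆ {K,N,V}.
size 0: {}; under {} F still reaches {K,V,X,Y} ∋ X.
{V}: F⊥X given {V} in G with F→· removed — back-door holds.
P(X|do(F)) = Σ_{V} P(X|F,V)·P(V).

P(X|do(F)): backdoor, adjust for {V}.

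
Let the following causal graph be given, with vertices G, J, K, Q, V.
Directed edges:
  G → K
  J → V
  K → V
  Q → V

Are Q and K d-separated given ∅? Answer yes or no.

Bayes-Ball from Q | ∅ reaches {V}.
K ∉ reach(Q|∅) ⇒ Q ⊥ K | ∅.

Yes — Q ⊥ K | ∅.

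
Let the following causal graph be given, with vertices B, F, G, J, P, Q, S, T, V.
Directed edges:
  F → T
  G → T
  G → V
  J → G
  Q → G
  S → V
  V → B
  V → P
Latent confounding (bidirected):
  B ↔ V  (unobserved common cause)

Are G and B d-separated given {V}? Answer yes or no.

Bayes-Ball from G | {V} reaches {B,J,Q,S,T}.
B ∈ reach(G|{V}) ⇒ G ⊥̸ B | {V}.

No — G and B are d-connected given {V}.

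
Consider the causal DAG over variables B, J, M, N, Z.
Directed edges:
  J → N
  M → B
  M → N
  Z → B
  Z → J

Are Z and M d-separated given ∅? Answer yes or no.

Yes — Z ⊥ M | ∅.

Bayes-Ball from Z | ∅ reaches {B,J,N}.
M ∉ reach(Z|∅) ⇒ Z ⊥ M | ∅.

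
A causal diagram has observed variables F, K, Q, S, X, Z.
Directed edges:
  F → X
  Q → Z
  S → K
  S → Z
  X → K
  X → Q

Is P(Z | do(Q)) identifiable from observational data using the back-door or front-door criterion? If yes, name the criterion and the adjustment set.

desc(Q)\{Q}={Z}; candidates ⊆ {F,K,S,X}.
∅: Q⊥Z given ∅ in G with Q→· removed — back-door holds.
P(Z|do(Q)) = P(Z|Q) — no adjustment needed.

P(Z|do(Q)): backdoor, adjust for ∅.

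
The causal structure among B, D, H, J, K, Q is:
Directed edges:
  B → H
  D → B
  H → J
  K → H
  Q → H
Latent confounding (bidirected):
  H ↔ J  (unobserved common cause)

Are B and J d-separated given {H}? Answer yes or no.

No — B and J are d-connected given {H}.

Bayes-Ball from B | {H} reaches {D,J,K,Q}.
J ∈ reach(B|{H}) ⇒ B ⊥̸ J | {H}.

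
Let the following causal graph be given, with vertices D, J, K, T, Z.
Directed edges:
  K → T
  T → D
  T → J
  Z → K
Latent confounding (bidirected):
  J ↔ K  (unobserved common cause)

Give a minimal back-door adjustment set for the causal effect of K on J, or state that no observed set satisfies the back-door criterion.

K→J: no observed back-door set.

desc(K)\{K}={D,J,T}; candidates ⊆ {Z}.
K↔J: latent back-door arc(s) into K.
size 0: {}; under {} K still reaches {J,Z} ∋ J.
size 1: {Z}; under {Z} K still reaches {J} ∋ J.
K↔J cannot be blocked by any observed set — no back-door set.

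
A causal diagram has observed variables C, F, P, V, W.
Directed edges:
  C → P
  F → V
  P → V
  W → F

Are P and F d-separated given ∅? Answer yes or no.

Bayes-Ball from P | ∅ reaches {C,V}.
F ∉ reach(P|∅) ⇒ P ⊥ F | ∅.

Yes — P ⊥ F | ∅.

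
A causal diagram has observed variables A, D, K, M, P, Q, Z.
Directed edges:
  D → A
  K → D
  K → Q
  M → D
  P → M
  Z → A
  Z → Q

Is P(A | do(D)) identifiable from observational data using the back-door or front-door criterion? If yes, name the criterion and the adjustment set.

desc(D)\{D}={A}; candidates ⊆ {K,M,P,Q,Z}.
∅: D⊥A given ∅ in G with D→· removed — back-door holds.
P(A|do(D)) = P(A|D) — no adjustment needed.

P(A|do(D)): backdoor, adjust for ∅.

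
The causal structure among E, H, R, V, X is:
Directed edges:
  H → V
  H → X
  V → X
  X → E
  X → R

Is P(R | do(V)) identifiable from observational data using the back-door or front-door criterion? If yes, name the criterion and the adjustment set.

desc(V)\{V}={E,R,X}; candidates ⊆ {H}.
size 0: {}; under {} V still reaches {E,H,R,X} ∋ R.
{H}: V⊥R given {H} in G with V→· removed — back-door holds.
P(R|do(V)) = Σ_{H} P(R|V,H)·P(H).

P(R|do(V)): backdoor, adjust for {H}.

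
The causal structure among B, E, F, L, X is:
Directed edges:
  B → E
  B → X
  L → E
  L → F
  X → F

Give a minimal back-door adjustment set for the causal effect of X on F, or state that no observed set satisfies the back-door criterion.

desc(X)\{X}={F}; candidates ⊆ {B,E,L}.
∅: X⊥F given ∅ in G with X→· removed — back-door holds.

X→F: minimal back-door set ∅.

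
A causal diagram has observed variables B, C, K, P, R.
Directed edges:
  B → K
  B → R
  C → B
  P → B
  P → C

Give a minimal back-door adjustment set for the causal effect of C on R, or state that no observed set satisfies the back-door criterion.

C→R: minimal back-door set {P}.

desc(C)\{C}={B,K,R}; candidates ⊆ {P}.
size 0: {}; under {} C still reaches {B,K,P,R} ∋ R.
{P}: C⊥R given {P} in G with C→· removed — back-door holds.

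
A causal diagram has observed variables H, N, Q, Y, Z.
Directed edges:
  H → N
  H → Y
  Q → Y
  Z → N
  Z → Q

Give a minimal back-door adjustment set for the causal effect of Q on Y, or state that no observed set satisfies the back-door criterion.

desc(Q)\{Q}={Y}; candidates ⊆ {H,N,Z}.
∅: Q⊥Y given ∅ in G with Q→· removed — back-door holds.

Q→Y: minimal back-door set ∅.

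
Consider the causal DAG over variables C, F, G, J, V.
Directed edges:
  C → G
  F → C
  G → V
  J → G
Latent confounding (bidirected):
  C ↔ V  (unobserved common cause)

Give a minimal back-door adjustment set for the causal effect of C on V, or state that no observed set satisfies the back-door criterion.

C→V: no observed back-door set.

desc(C)\{C}={G,V}; candidates ⊆ {F,J}.
C↔V: latent back-door arc(s) into C.
size 0: {}; under {} C still reaches {F,V} ∋ V.
size 1: {F}, {J}; under {F} C still reaches {V} ∋ V.
size 2: {F,J}; under {F,J} C still reaches {V} ∋ V.
C↔V cannot be blocked by any observed set — no back-door set.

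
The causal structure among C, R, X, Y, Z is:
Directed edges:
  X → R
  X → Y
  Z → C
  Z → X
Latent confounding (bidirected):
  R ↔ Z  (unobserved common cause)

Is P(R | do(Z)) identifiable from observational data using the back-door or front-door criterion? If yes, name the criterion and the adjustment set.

P(R|do(Z)): frontdoor, adjust for {X}.

desc(Z)\{Z}={C,R,X,Y}; candidates ⊆ {—}.
Z↔R: latent back-door arc(s) into Z.
size 0: {}; under {} Z still reaches {R} ∋ R.
Z↔R cannot be blocked by any observed set — no back-door set.
{X}: (i) intercepts every directed Z→R path; (ii) no back-door Z→{X}; (iii) {Z} blocks every back-door {X}→R. Front-door holds.
P(R|do(Z)) = Σ_{X} P(X|Z) Σ_{Z'} P(R|X,Z')P(Z').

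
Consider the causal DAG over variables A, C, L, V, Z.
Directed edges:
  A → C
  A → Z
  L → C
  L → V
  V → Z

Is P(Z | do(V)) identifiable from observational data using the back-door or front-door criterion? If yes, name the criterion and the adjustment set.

P(Z|do(V)): backdoor, adjust for ∅.

desc(V)\{V}={Z}; candidates ⊆ {A,C,L}.
∅: V⊥Z given ∅ in G with V→· removed — back-door holds.
P(Z|do(V)) = P(Z|V) — no adjustment needed.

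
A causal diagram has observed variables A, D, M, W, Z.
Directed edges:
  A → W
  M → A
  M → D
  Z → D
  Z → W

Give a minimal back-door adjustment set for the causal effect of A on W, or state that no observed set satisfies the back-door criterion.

desc(A)\{A}={W}; candidates ⊆ {D,M,Z}.
∅: A⊥W given ∅ in G with A→· removed — back-door holds.

A→W: minimal back-door set ∅.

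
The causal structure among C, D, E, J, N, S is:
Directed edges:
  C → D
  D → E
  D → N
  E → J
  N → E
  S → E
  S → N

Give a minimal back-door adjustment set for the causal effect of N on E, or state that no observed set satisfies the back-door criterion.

N→E: minimal back-door set {D, S}.

desc(N)\{N}={E,J}; candidates ⊆ {C,D,S}.
size 0: {}; under {} N still reaches {C,D,E,J,S} ∋ E.
size 1: {C}, {D}, {S}; under {C} N still reaches {D,E,J,S} ∋ E.
{D,S}: N⊥E given {D,S} in G with N→· removed — back-door holds.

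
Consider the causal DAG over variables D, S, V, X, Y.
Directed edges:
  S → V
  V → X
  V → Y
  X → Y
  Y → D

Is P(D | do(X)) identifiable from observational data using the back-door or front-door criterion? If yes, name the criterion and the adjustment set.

P(D|do(X)): backdoor, adjust for {V}.

desc(X)\{X}={D,Y}; candidates ⊆ {S,V}.
size 0: {}; under {} X still reaches {D,S,V,Y} ∋ D.
{V}: X⊥D given {V} in G with X→· removed — back-door holds.
P(D|do(X)) = Σ_{V} P(D|X,V)·P(V).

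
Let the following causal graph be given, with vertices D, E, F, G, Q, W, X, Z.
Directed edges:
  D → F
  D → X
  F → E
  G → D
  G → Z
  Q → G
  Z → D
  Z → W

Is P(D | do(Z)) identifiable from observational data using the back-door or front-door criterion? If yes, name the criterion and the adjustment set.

P(D|do(Z)): backdoor, adjust for {G}.

desc(Z)\{Z}={D,E,F,W,X}; candidates ⊆ {G,Q}.
size 0: {}; under {} Z still reaches {D,E,F,G,Q,X} ∋ D.
{G}: Z⊥D given {G} in G with Z→· removed — back-door holds.
P(D|do(Z)) = Σ_{G} P(D|Z,G)·P(G).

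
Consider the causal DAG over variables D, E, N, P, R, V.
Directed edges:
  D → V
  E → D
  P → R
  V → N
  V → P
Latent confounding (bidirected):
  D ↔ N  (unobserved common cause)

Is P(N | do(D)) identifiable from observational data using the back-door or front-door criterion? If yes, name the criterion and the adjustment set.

P(N|do(D)): frontdoor, adjust for {V}.

desc(D)\{D}={N,P,R,V}; candidates ⊆ {E}.
D↔N: latent back-door arc(s) into D.
size 0: {}; under {} D still reaches {E,N} ∋ N.
size 1: {E}; under {E} D still reaches {N} ∋ N.
D↔N cannot be blocked by any observed set — no back-door set.
{V}: (i) intercepts every directed D→N path; (ii) no back-door D→{V}; (iii) {D} blocks every back-door {V}→N. Front-door holds.
P(N|do(D)) = Σ_{V} P(V|D) Σ_{D'} P(N|V,D')P(D').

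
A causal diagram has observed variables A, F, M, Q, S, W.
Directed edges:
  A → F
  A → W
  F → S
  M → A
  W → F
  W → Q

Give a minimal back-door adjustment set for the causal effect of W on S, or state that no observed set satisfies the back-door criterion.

W→S: minimal back-door set {A}.

desc(W)\{W}={F,Q,S}; candidates ⊆ {A,M}.
size 0: {}; under {} W still reaches {A,F,M,S} ∋ S.
{A}: W⊥S given {A} in G with W→· removed — back-door holds.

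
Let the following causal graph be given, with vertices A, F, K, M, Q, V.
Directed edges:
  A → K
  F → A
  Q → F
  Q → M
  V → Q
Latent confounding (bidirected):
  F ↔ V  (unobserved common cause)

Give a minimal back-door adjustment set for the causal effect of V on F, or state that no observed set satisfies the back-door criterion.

V→F: no observed back-door set.

desc(V)\{V}={A,F,K,M,Q}; candidates ⊆ {—}.
V↔F: latent back-door arc(s) into V.
size 0: {}; under {} V still reaches {A,F,K} ∋ F.
V↔F cannot be blocked by any observed set — no back-door set.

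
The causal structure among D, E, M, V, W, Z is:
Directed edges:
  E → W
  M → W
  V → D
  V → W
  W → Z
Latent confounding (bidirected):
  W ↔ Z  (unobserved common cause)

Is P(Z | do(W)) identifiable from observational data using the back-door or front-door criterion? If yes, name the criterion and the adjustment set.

P(Z|do(W)): not identifiable (no BD/FD set).

desc(W)\{W}={Z}; candidates ⊆ {D,E,M,V}.
W↔Z: latent back-door arc(s) into W.
size 0: {}; under {} W still reaches {D,E,M,V,Z} ∋ Z.
size 1: {D}, {E}, {M} …(+1); under {D} W still reaches {E,M,V,Z} ∋ Z.
size 2: {D,E}, {D,M}, {D,V} …(+3); under {D,E} W still reaches {M,V,Z} ∋ Z.
W↔Z cannot be blocked by any observed set — no back-door set.
No mediator lies on a directed W→…→Z path.
Neither criterion identifies P(Z|do(W)) in this graph.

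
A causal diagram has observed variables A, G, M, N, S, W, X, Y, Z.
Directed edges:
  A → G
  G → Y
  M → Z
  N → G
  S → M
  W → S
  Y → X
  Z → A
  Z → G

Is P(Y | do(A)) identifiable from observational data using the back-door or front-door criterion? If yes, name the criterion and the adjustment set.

desc(A)\{A}={G,X,Y}; candidates ⊆ {M,N,S,W,Z}.
size 0: {}; under {} A still reaches {G,M,S,W,X,Y,Z} ∋ Y.
{Z}: A⊥Y given {Z} in G with A→· removed — back-door holds.
P(Y|do(A)) = Σ_{Z} P(Y|A,Z)·P(Z).

P(Y|do(A)): backdoor, adjust for {Z}.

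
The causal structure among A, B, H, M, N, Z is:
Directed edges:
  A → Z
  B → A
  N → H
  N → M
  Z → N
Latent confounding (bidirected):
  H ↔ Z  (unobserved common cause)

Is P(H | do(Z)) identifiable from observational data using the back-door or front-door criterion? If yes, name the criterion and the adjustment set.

P(H|do(Z)): frontdoor, adjust for {N}.

desc(Z)\{Z}={H,M,N}; candidates ⊆ {A,B}.
Z↔H: latent back-door arc(s) into Z.
size 0: {}; under {} Z still reaches {A,B,H} ∋ H.
size 1: {A}, {B}; under {A} Z still reaches {H} ∋ H.
size 2: {A,B}; under {A,B} Z still reaches {H} ∋ H.
Z↔H cannot be blocked by any observed set — no back-door set.
{N}: (i) intercepts every directed Z→H path; (ii) no back-door Z→{N}; (iii) {Z} blocks every back-door {N}→H. Front-door holds.
P(H|do(Z)) = Σ_{N} P(N|Z) Σ_{Z'} P(H|N,Z')P(Z').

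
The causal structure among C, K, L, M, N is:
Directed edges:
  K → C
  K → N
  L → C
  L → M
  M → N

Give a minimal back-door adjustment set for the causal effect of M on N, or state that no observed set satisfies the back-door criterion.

M→N: minimal back-door set ∅.

desc(M)\{M}={N}; candidates ⊆ {C,K,L}.
∅: M⊥N given ∅ in G with M→· removed — back-door holds.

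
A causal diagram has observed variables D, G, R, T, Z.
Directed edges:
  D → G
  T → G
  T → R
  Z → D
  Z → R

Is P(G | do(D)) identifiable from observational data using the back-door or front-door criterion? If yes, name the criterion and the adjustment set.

desc(D)\{D}={G}; candidates ⊆ {R,T,Z}.
∅: D⊥G given ∅ in G with D→· removed — back-door holds.
P(G|do(D)) = P(G|D) — no adjustment needed.

P(G|do(D)): backdoor, adjust for ∅.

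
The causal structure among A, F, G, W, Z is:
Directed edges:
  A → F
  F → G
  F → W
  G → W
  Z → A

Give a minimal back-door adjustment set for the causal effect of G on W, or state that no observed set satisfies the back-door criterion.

desc(G)\{G}={W}; candidates ⊆ {A,F,Z}.
size 0: {}; under {} G still reaches {A,F,W,Z} ∋ W.
{F}: G⊥W given {F} in G with G→· removed — back-door holds.

G→W: minimal back-door set {F}.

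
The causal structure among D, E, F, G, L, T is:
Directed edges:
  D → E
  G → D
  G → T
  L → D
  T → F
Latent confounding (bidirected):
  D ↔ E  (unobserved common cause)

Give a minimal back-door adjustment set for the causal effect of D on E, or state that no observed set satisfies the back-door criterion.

desc(D)\{D}={E}; candidates ⊆ {F,G,L,T}.
D↔E: latent back-door arc(s) into D.
size 0: {}; under {} D still reaches {E,F,G,L,T} ∋ E.
size 1: {F}, {G}, {L} …(+1); under {F} D still reaches {E,G,L,T} ∋ E.
size 2: {F,G}, {F,L}, {F,T} …(+3); under {F,G} D still reaches {E,L} ∋ E.
D↔E cannot be blocked by any observed set — no back-door set.

D→E: no observed back-door set.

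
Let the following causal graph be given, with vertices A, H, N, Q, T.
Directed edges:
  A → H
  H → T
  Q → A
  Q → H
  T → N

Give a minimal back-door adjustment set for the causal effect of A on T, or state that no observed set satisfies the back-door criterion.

desc(A)\{A}={H,N,T}; candidates ⊆ {Q}.
size 0: {}; under {} A still reaches {H,N,Q,T} ∋ T.
{Q}: A⊥T given {Q} in G with A→· removed — back-door holds.

A→T: minimal back-door set {Q}.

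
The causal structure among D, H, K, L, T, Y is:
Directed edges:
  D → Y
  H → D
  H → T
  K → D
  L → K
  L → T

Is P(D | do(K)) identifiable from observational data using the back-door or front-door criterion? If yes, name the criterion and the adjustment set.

P(D|do(K)): backdoor, adjust for ∅.

desc(K)\{K}={D,Y}; candidates ⊆ {H,L,T}.
∅: K⊥D given ∅ in G with K→· removed — back-door holds.
P(D|do(K)) = P(D|K) — no adjustment needed.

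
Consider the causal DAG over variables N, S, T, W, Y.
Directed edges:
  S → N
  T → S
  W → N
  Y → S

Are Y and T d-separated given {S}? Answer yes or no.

Bayes-Ball from Y | {S} reaches {T}.
T ∈ reach(Y|{S}) ⇒ Y ⊥̸ T | {S}.

No — Y and T are d-connected given {S}.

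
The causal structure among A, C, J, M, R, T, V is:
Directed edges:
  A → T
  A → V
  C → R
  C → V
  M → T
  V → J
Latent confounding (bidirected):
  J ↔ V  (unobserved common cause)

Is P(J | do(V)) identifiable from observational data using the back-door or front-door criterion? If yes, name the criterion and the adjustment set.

P(J|do(V)): not identifiable (no BD/FD set).

desc(V)\{V}={J}; candidates ⊆ {A,C,M,R,T}.
V↔J: latent back-door arc(s) into V.
size 0: {}; under {} V still reaches {A,C,J,R,T} ∋ J.
size 1: {A}, {C}, {M} …(+2); under {A} V still reaches {C,J,R} ∋ J.
size 2: {A,C}, {A,M}, {A,R} …(+7); under {A,C} V still reaches {J} ∋ J.
V↔J cannot be blocked by any observed set — no back-door set.
No mediator lies on a directed V→…→J path.
Neither criterion identifies P(J|do(V)) in this graph.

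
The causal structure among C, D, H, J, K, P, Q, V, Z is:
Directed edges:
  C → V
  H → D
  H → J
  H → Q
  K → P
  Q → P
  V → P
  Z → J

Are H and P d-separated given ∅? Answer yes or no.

Bayes-Ball from H | ∅ reaches {D,J,P,Q}.
P ∈ reach(H|∅) ⇒ H ⊥̸ P | ∅.

No — H and P are d-connected given ∅.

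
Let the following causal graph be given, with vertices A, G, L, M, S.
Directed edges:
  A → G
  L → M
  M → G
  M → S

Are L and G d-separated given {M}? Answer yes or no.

Bayes-Ball from L | {M} reaches ∅.
G ∉ reach(L|{M}) ⇒ L ⊥ G | {M}.

Yes — L ⊥ G | {M}.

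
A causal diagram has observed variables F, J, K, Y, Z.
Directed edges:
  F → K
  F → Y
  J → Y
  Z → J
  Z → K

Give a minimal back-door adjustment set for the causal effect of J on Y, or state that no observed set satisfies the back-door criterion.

desc(J)\{J}={Y}; candidates ⊆ {F,K,Z}.
∅: J⊥Y given ∅ in G with J→· removed — back-door holds.

J→Y: minimal back-door set ∅.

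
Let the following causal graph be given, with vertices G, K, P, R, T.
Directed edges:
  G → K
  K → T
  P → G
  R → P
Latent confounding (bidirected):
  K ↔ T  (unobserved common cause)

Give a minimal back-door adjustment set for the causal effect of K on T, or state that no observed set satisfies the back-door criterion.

desc(K)\{K}={T}; candidates ⊆ {G,P,R}.
K↔T: latent back-door arc(s) into K.
size 0: {}; under {} K still reaches {G,P,R,T} ∋ T.
size 1: {G}, {P}, {R}; under {G} K still reaches {T} ∋ T.
size 2: {G,P}, {G,R}, {P,R}; under {G,P} K still reaches {T} ∋ T.
K↔T cannot be blocked by any observed set — no back-door set.

K→T: no observed back-door set.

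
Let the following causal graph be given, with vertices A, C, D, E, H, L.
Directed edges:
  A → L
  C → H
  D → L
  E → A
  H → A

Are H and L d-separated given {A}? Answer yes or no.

Bayes-Ball from H | {A} reaches {C,E}.
L ∉ reach(H|{A}) ⇒ H ⊥ L | {A}.

Yes — H ⊥ L | {A}.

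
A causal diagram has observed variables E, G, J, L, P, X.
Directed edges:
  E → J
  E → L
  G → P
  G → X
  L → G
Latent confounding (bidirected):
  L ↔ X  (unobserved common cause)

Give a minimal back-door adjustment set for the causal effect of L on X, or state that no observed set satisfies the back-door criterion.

desc(L)\{L}={G,P,X}; candidates ⊆ {E,J}.
L↔X: latent back-door arc(s) into L.
size 0: {}; under {} L still reaches {E,J,X} ∋ X.
size 1: {E}, {J}; under {E} L still reaches {X} ∋ X.
size 2: {E,J}; under {E,J} L still reaches {X} ∋ X.
L↔X cannot be blocked by any observed set — no back-door set.

L→X: no observed back-door set.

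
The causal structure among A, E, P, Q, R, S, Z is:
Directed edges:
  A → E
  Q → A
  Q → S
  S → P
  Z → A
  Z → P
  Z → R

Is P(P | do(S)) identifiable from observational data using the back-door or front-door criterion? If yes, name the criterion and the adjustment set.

P(P|do(S)): backdoor, adjust for ∅.

desc(S)\{S}={P}; candidates ⊆ {A,E,Q,R,Z}.
∅: S⊥P given ∅ in G with S→· removed — back-door holds.
P(P|do(S)) = P(P|S) — no adjustment needed.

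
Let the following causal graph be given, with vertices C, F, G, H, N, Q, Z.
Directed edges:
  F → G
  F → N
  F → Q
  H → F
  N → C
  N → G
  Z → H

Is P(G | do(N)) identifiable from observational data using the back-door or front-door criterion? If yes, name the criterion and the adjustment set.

desc(N)\{N}={C,G}; candidates ⊆ {F,H,Q,Z}.
size 0: {}; under {} N still reaches {F,G,H,Q,Z} ∋ G.
{F}: N⊥G given {F} in G with N→· removed — back-door holds.
P(G|do(N)) = Σ_{F} P(G|N,F)·P(F).

P(G|do(N)): backdoor, adjust for {F}.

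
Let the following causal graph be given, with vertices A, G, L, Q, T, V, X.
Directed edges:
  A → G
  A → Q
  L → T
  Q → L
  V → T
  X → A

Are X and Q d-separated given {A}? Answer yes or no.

Bayes-Ball from X | {A} reaches ∅.
Q ∉ reach(X|{A}) ⇒ X ⊥ Q | {A}.

Yes — X ⊥ Q | {A}.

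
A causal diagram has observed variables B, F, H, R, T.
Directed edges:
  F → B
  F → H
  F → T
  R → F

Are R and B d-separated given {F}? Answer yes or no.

Bayes-Ball from R | {F} reaches ∅.
B ∉ reach(R|{F}) ⇒ R ⊥ B | {F}.

Yes — R ⊥ B | {F}.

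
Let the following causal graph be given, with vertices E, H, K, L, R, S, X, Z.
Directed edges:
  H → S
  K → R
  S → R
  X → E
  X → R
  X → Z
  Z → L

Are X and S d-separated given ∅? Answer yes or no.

Yes — X ⊥ S | ∅.

Bayes-Ball from X | ∅ reaches {E,L,R,Z}.
S ∉ reach(X|∅) ⇒ X ⊥ S | ∅.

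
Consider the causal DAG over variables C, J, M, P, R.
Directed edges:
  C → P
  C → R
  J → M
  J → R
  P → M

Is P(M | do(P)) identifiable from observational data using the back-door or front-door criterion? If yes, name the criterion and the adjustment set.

P(M|do(P)): backdoor, adjust for ∅.

desc(P)\{P}={M}; candidates ⊆ {C,J,R}.
∅: P⊥M given ∅ in G with P→· removed — back-door holds.
P(M|do(P)) = P(M|P) — no adjustment needed.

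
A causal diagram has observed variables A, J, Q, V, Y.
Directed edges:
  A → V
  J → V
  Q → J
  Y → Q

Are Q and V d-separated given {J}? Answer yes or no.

Bayes-Ball from Q | {J} reaches {Y}.
V ∉ reach(Q|{J}) ⇒ Q ⊥ V | {J}.

Yes — Q ⊥ V | {J}.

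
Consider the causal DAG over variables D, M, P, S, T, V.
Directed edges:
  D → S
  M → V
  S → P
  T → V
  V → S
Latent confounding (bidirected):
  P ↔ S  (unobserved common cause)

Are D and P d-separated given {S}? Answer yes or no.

No — D and P are d-connected given {S}.

Bayes-Ball from D | {S} reaches {M,P,T,V}.
P ∈ reach(D|{S}) ⇒ D ⊥̸ P | {S}.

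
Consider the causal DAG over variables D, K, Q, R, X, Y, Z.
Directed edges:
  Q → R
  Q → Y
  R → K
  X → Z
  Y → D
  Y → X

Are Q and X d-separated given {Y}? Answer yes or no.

Yes — Q ⊥ X | {Y}.

Bayes-Ball from Q | {Y} reaches {K,R}.
X ∉ reach(Q|{Y}) ⇒ Q ⊥ X | {Y}.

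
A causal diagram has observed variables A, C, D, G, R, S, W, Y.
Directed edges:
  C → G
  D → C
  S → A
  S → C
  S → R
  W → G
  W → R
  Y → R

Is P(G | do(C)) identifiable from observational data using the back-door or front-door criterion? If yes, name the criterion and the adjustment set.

P(G|do(C)): backdoor, adjust for ∅.

desc(C)\{C}={G}; candidates ⊆ {A,D,R,S,W,Y}.
∅: C⊥G given ∅ in G with C→· removed — back-door holds.
P(G|do(C)) = P(G|C) — no adjustment needed.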